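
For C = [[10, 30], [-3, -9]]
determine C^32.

C² = C (a projection; rank 1, trace 1), so C^32 = C.

[[10, 30], [-3, -9]]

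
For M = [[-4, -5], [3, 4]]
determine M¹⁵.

M² = I (check: tr M = 0 and det M = -1), so M¹⁵ = M since 15 is odd.

[[-4, -5], [3, 4]]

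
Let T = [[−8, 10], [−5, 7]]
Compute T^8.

[[12866, −12610], [6305, −6049]]

tr T = −1 and det T = −6, so the characteristic polynomial is λ² − (−1)λ + (−6) with roots −3 and 2.
Eigenvectors give P = [[2, −1], [1, −1]] with P⁻¹ = [[1, −1], [1, −2]], and T = P·diag(−3, 2)·P⁻¹.
Then T^8 = P·diag(6561, 256)·P⁻¹ = [[13122, −256], [6561, −256]] · [[1, −1], [1, −2]] = [[12866, −12610], [6305, −6049]].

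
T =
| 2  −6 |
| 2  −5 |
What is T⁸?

[[−764, 1530], [−510, 1021]]

tr T = −3 and det T = 2, so the characteristic polynomial is λ² − (−3)λ + (2) with roots −1 and −2.
Eigenvectors give P = [[2, −3], [1, −2]] with P⁻¹ = [[2, −3], [1, −2]], and T = P·diag(−1, −2)·P⁻¹.
Then T⁸ = P·diag(1, 256)·P⁻¹ = [[2, −768], [1, −512]] · [[2, −3], [1, −2]] = [[−764, 1530], [−510, 1021]].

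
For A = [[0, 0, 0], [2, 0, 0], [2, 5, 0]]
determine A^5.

A is strictly triangular, hence nilpotent: A^3 = 0, so A^5 = 0.

[[0, 0, 0], [0, 0, 0], [0, 0, 0]]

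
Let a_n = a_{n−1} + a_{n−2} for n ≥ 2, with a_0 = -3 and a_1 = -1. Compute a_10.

-157

With companion matrix B = [[1, 1], [1, 0]], [a_n, a_{n−1}]ᵀ = B·[a_{n−1}, a_{n−2}]ᵀ, so [a_10, a_9]ᵀ = B⁹·[a_1, a_0]ᵀ.
B⁹ = [[55, 34], [34, 21]], giving [a_10, a_9]ᵀ = [[-157], [-97]].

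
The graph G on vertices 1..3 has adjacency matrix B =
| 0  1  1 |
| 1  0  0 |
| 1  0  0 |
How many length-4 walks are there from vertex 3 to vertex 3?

2

The number of length-4 walks from vertex 3 to vertex 3 is entry (3,3) of B⁴, where B is the adjacency matrix.
B² = [[2, 0, 0], [0, 1, 1], [0, 1, 1]]
B³ = [[0, 2, 2], [2, 0, 0], [2, 0, 0]]
B⁴ = [[4, 0, 0], [0, 2, 2], [0, 2, 2]]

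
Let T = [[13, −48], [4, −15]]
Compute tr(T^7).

−2186

tr T = −2 and det T = −3, so the characteristic polynomial is λ² − (−2)λ + (−3) with roots −3 and 1.
Eigenvectors give P = [[−3, −4], [−1, −1]] with P⁻¹ = [[1, −4], [−1, 3]], and T = P·diag(−3, 1)·P⁻¹.
Then T^7 = P·diag(−2187, 1)·P⁻¹ = [[6561, −4], [2187, −1]] · [[1, −4], [−1, 3]] = [[6565, −26256], [2188, −8751]].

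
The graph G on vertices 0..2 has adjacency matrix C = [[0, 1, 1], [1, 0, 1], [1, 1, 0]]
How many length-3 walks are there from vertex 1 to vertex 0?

3

The number of length-3 walks from vertex 1 to vertex 0 is entry (1,0) of C³, where C is the adjacency matrix.
C² = [[2, 1, 1], [1, 2, 1], [1, 1, 2]]
C³ = [[2, 3, 3], [3, 2, 3], [3, 3, 2]]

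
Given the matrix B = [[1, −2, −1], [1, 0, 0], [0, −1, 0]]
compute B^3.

B^2 = [[−1, −1, −1], [1, −2, −1], [−1, 0, 0]]
B^3 = [[−2, 3, 1], [−1, −1, −1], [−1, 2, 1]]

[[−2, 3, 1], [−1, −1, −1], [−1, 2, 1]]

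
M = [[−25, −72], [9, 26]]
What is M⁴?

tr M = 1 and det M = −2, so the characteristic polynomial is λ² − (1)λ + (−2) with roots −1 and 2.
Eigenvectors give P = [[−3, −8], [1, 3]] with P⁻¹ = [[−3, −8], [1, 3]], and M = P·diag(−1, 2)·P⁻¹.
Then M⁴ = P·diag(1, 16)·P⁻¹ = [[−3, −128], [1, 48]] · [[−3, −8], [1, 3]] = [[−119, −360], [45, 136]].

[[−119, −360], [45, 136]]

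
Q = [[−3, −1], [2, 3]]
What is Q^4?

[[49, 0], [0, 49]]

Q^2 = [[7, 0], [0, 7]]
Q^3 = [[−21, −7], [14, 21]]
Q^4 = [[49, 0], [0, 49]]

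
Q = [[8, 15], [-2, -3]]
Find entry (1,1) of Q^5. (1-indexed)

tr Q = 5 and det Q = 6, so the characteristic polynomial is λ² − (5)λ + (6) with roots 3 and 2.
Eigenvectors give P = [[-3, -5], [1, 2]] with P⁻¹ = [[-2, -5], [1, 3]], and Q = P·diag(3, 2)·P⁻¹.
Then Q^5 = P·diag(243, 32)·P⁻¹ = [[-729, -160], [243, 64]] · [[-2, -5], [1, 3]] = [[1298, 3165], [-422, -1023]].

1298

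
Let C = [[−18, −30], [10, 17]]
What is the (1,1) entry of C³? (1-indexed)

tr C = −1 and det C = −6, so the characteristic polynomial is λ² − (−1)λ + (−6) with roots 2 and −3.
Eigenvectors give P = [[−3, −2], [2, 1]] with P⁻¹ = [[1, 2], [−2, −3]], and C = P·diag(2, −3)·P⁻¹.
Then C³ = P·diag(8, −27)·P⁻¹ = [[−24, 54], [16, −27]] · [[1, 2], [−2, −3]] = [[−132, −210], [70, 113]].

−132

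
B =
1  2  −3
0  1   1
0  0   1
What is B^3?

B = I + N where N = [[0, 2, −3], [0, 0, 1], [0, 0, 0]] is strictly upper-triangular, so N^3 = 0.
(I + N)^3 = I + 3·N + 3·N^2 = [[1, 6, −3], [0, 1, 3], [0, 0, 1]].

[[1, 6, −3], [0, 1, 3], [0, 0, 1]]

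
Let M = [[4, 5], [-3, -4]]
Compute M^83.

M² = I (check: tr M = 0 and det M = -1), so M^83 = M since 83 is odd.

[[4, 5], [-3, -4]]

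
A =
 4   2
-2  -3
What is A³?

[[44, 18], [-18, -19]]

A² = [[12, 2], [-2, 5]]
A³ = [[44, 18], [-18, -19]]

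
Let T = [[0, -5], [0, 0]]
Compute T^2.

[[0, 0], [0, 0]]

T is strictly triangular, hence nilpotent: T^2 = 0, so T^2 = 0.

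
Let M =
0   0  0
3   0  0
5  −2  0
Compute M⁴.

M is strictly triangular, hence nilpotent: M³ = 0, so M⁴ = 0.

[[0, 0, 0], [0, 0, 0], [0, 0, 0]]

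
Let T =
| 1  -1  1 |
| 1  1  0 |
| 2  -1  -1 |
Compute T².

[[2, -3, 0], [2, 0, 1], [-1, -2, 3]]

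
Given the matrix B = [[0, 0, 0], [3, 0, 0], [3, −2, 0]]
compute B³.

[[0, 0, 0], [0, 0, 0], [0, 0, 0]]

B is strictly triangular, hence nilpotent: B³ = 0, so B³ = 0.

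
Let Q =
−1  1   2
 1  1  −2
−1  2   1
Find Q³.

[[6, 0, −10], [−2, −4, 6], [6, −5, −7]]

Q² = [[0, 4, −2], [2, −2, −2], [2, 3, −5]]
Q³ = [[6, 0, −10], [−2, −4, 6], [6, −5, −7]]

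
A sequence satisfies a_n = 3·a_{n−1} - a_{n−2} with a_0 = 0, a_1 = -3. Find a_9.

-7752

With companion matrix Q = [[3, -1], [1, 0]], [a_n, a_{n−1}]ᵀ = Q·[a_{n−1}, a_{n−2}]ᵀ, so [a_9, a_8]ᵀ = Q^8·[a_1, a_0]ᵀ.
Q^8 = [[2584, -987], [987, -377]], giving [a_9, a_8]ᵀ = [[-7752], [-2961]].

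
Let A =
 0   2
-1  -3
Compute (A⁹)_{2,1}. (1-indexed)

-511

tr A = -3 and det A = 2, so the characteristic polynomial is λ² − (-3)λ + (2) with roots -2 and -1.
Eigenvectors give P = [[-1, 2], [1, -1]] with P⁻¹ = [[1, 2], [1, 1]], and A = P·diag(-2, -1)·P⁻¹.
Then A⁹ = P·diag(-512, -1)·P⁻¹ = [[512, -2], [-512, 1]] · [[1, 2], [1, 1]] = [[510, 1022], [-511, -1023]].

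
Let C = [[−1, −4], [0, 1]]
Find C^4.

[[1, 0], [0, 1]]

C² = I (check: tr C = 0 and det C = −1), so C^4 = I since 4 is even.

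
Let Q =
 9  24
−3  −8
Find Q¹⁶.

[[9, 24], [−3, −8]]

Q² = Q (a projection; rank 1, trace 1), so Q¹⁶ = Q.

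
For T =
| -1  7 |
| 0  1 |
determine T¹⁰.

[[1, 0], [0, 1]]

T² = I (check: tr T = 0 and det T = -1), so T¹⁰ = I since 10 is even.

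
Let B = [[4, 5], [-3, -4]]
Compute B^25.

[[4, 5], [-3, -4]]

B² = I (check: tr B = 0 and det B = -1), so B^25 = B since 25 is odd.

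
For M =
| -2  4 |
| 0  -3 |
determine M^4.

M^2 = [[4, -20], [0, 9]]
M^3 = [[-8, 76], [0, -27]]
M^4 = [[16, -260], [0, 81]]

[[16, -260], [0, 81]]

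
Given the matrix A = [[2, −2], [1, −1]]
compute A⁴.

[[2, −2], [1, −1]]

A² = A (a projection; rank 1, trace 1), so A⁴ = A.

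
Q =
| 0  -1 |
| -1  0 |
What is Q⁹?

Q² = I (check: tr Q = 0 and det Q = -1), so Q⁹ = Q since 9 is odd.

[[0, -1], [-1, 0]]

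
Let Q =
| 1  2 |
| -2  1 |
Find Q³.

[[-11, -2], [2, -11]]

Q² = [[-3, 4], [-4, -3]]
Q³ = [[-11, -2], [2, -11]]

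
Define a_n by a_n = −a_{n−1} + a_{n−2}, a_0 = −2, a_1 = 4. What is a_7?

68

With companion matrix A = [[−1, 1], [1, 0]], [a_n, a_{n−1}]ᵀ = A·[a_{n−1}, a_{n−2}]ᵀ, so [a_7, a_6]ᵀ = A⁶·[a_1, a_0]ᵀ.
A⁶ = [[13, −8], [−8, 5]], giving [a_7, a_6]ᵀ = [[68], [−42]].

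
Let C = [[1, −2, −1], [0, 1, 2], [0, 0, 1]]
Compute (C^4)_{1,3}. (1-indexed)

−28

C = I + N where N = [[0, −2, −1], [0, 0, 2], [0, 0, 0]] is strictly upper-triangular, so N^3 = 0.
(I + N)^4 = I + 4·N + 6·N^2 = [[1, −8, −28], [0, 1, 8], [0, 0, 1]].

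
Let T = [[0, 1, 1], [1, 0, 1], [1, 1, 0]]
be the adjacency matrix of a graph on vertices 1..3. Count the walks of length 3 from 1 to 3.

3

The number of length-3 walks from vertex 1 to vertex 3 is entry (1,3) of T^3, where T is the adjacency matrix.
T^2 = [[2, 1, 1], [1, 2, 1], [1, 1, 2]]
T^3 = [[2, 3, 3], [3, 2, 3], [3, 3, 2]]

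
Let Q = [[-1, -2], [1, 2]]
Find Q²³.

[[-1, -2], [1, 2]]

Q² = Q (a projection; rank 1, trace 1), so Q²³ = Q.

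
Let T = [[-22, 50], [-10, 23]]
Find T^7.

tr T = 1 and det T = -6, so the characteristic polynomial is λ² − (1)λ + (-6) with roots -2 and 3.
Eigenvectors give P = [[5, 2], [2, 1]] with P⁻¹ = [[1, -2], [-2, 5]], and T = P·diag(-2, 3)·P⁻¹.
Then T^7 = P·diag(-128, 2187)·P⁻¹ = [[-640, 4374], [-256, 2187]] · [[1, -2], [-2, 5]] = [[-9388, 23150], [-4630, 11447]].

[[-9388, 23150], [-4630, 11447]]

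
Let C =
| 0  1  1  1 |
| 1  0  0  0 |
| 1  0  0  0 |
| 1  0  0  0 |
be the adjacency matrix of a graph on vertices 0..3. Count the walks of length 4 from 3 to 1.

The number of length-4 walks from vertex 3 to vertex 1 is entry (3,1) of C⁴, where C is the adjacency matrix.
C² = [[3, 0, 0, 0], [0, 1, 1, 1], [0, 1, 1, 1], [0, 1, 1, 1]]
C³ = [[0, 3, 3, 3], [3, 0, 0, 0], [3, 0, 0, 0], [3, 0, 0, 0]]
C⁴ = [[9, 0, 0, 0], [0, 3, 3, 3], [0, 3, 3, 3], [0, 3, 3, 3]]

3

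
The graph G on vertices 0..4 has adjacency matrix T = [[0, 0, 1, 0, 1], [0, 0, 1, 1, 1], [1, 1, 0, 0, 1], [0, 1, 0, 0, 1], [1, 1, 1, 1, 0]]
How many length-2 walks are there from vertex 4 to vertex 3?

The number of length-2 walks from vertex 4 to vertex 3 is entry (4,3) of T², where T is the adjacency matrix.
T² = [[2, 2, 1, 1, 1], [2, 3, 1, 1, 2], [1, 1, 3, 2, 2], [1, 1, 2, 2, 1], [1, 2, 2, 1, 4]]

1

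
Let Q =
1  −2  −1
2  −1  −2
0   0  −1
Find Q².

[[−3, 0, 4], [0, −3, 2], [0, 0, 1]]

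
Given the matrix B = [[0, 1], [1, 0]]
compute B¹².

B² = I (check: tr B = 0 and det B = -1), so B¹² = I since 12 is even.

[[1, 0], [0, 1]]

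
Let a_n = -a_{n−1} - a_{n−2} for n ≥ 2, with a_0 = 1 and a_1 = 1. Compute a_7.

1

With companion matrix T = [[-1, -1], [1, 0]], [a_n, a_{n−1}]ᵀ = T·[a_{n−1}, a_{n−2}]ᵀ, so [a_7, a_6]ᵀ = T⁶·[a_1, a_0]ᵀ.
T⁶ = [[1, 0], [0, 1]], giving [a_7, a_6]ᵀ = [[1], [1]].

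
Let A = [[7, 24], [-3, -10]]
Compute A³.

tr A = -3 and det A = 2, so the characteristic polynomial is λ² − (-3)λ + (2) with roots -2 and -1.
Eigenvectors give P = [[-8, -3], [3, 1]] with P⁻¹ = [[1, 3], [-3, -8]], and A = P·diag(-2, -1)·P⁻¹.
Then A³ = P·diag(-8, -1)·P⁻¹ = [[64, 3], [-24, -1]] · [[1, 3], [-3, -8]] = [[55, 168], [-21, -64]].

[[55, 168], [-21, -64]]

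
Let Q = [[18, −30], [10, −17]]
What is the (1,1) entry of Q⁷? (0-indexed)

−7073

tr Q = 1 and det Q = −6, so the characteristic polynomial is λ² − (1)λ + (−6) with roots 3 and −2.
Eigenvectors give P = [[−2, −3], [−1, −2]] with P⁻¹ = [[−2, 3], [1, −2]], and Q = P·diag(3, −2)·P⁻¹.
Then Q⁷ = P·diag(2187, −128)·P⁻¹ = [[−4374, 384], [−2187, 256]] · [[−2, 3], [1, −2]] = [[9132, −13890], [4630, −7073]].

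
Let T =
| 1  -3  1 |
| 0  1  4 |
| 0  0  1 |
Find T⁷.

T = I + N where N = [[0, -3, 1], [0, 0, 4], [0, 0, 0]] is strictly upper-triangular, so N³ = 0.
(I + N)⁷ = I + 7·N + 21·N² = [[1, -21, -245], [0, 1, 28], [0, 0, 1]].

[[1, -21, -245], [0, 1, 28], [0, 0, 1]]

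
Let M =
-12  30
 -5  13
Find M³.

[[-78, 210], [-35, 97]]

tr M = 1 and det M = -6, so the characteristic polynomial is λ² − (1)λ + (-6) with roots -2 and 3.
Eigenvectors give P = [[-3, 2], [-1, 1]] with P⁻¹ = [[-1, 2], [-1, 3]], and M = P·diag(-2, 3)·P⁻¹.
Then M³ = P·diag(-8, 27)·P⁻¹ = [[24, 54], [8, 27]] · [[-1, 2], [-1, 3]] = [[-78, 210], [-35, 97]].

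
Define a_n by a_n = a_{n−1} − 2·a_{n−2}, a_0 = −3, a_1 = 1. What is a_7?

37

With companion matrix B = [[1, −2], [1, 0]], [a_n, a_{n−1}]ᵀ = B·[a_{n−1}, a_{n−2}]ᵀ, so [a_7, a_6]ᵀ = B⁶·[a_1, a_0]ᵀ.
B⁶ = [[7, −10], [5, 2]], giving [a_7, a_6]ᵀ = [[37], [−1]].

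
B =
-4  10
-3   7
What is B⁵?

tr B = 3 and det B = 2, so the characteristic polynomial is λ² − (3)λ + (2) with roots 2 and 1.
Eigenvectors give P = [[-5, 2], [-3, 1]] with P⁻¹ = [[1, -2], [3, -5]], and B = P·diag(2, 1)·P⁻¹.
Then B⁵ = P·diag(32, 1)·P⁻¹ = [[-160, 2], [-96, 1]] · [[1, -2], [3, -5]] = [[-154, 310], [-93, 187]].

[[-154, 310], [-93, 187]]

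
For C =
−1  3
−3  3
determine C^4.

C^2 = [[−8, 6], [−6, 0]]
C^3 = [[−10, −6], [6, −18]]
C^4 = [[28, −48], [48, −36]]

[[28, −48], [48, −36]]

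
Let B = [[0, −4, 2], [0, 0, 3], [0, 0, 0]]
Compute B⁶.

[[0, 0, 0], [0, 0, 0], [0, 0, 0]]

B is strictly triangular, hence nilpotent: B³ = 0, so B⁶ = 0.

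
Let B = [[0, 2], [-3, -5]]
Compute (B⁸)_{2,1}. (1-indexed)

18915

tr B = -5 and det B = 6, so the characteristic polynomial is λ² − (-5)λ + (6) with roots -2 and -3.
Eigenvectors give P = [[-1, -2], [1, 3]] with P⁻¹ = [[-3, -2], [1, 1]], and B = P·diag(-2, -3)·P⁻¹.
Then B⁸ = P·diag(256, 6561)·P⁻¹ = [[-256, -13122], [256, 19683]] · [[-3, -2], [1, 1]] = [[-12354, -12610], [18915, 19171]].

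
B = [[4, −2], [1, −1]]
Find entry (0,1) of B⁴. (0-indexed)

B² = [[14, −6], [3, −1]]
B³ = [[50, −22], [11, −5]]
B⁴ = [[178, −78], [39, −17]]

−78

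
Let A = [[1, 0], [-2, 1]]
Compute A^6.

A = I + N where N = [[0, 0], [-2, 0]] is strictly lower-triangular, so N^2 = 0.
(I + N)^6 = I + 6·N = [[1, 0], [-12, 1]].

[[1, 0], [-12, 1]]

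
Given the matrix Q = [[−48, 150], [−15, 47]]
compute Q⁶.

[[6714, −19950], [1995, −5921]]

tr Q = −1 and det Q = −6, so the characteristic polynomial is λ² − (−1)λ + (−6) with roots 2 and −3.
Eigenvectors give P = [[3, 10], [1, 3]] with P⁻¹ = [[−3, 10], [1, −3]], and Q = P·diag(2, −3)·P⁻¹.
Then Q⁶ = P·diag(64, 729)·P⁻¹ = [[192, 7290], [64, 2187]] · [[−3, 10], [1, −3]] = [[6714, −19950], [1995, −5921]].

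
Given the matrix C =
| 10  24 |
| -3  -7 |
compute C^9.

[[4600, 12264], [-1533, -4087]]

tr C = 3 and det C = 2, so the characteristic polynomial is λ² − (3)λ + (2) with roots 2 and 1.
Eigenvectors give P = [[-3, -8], [1, 3]] with P⁻¹ = [[-3, -8], [1, 3]], and C = P·diag(2, 1)·P⁻¹.
Then C^9 = P·diag(512, 1)·P⁻¹ = [[-1536, -8], [512, 3]] · [[-3, -8], [1, 3]] = [[4600, 12264], [-1533, -4087]].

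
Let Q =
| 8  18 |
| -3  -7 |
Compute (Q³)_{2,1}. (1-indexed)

-9

tr Q = 1 and det Q = -2, so the characteristic polynomial is λ² − (1)λ + (-2) with roots -1 and 2.
Eigenvectors give P = [[-2, -3], [1, 1]] with P⁻¹ = [[1, 3], [-1, -2]], and Q = P·diag(-1, 2)·P⁻¹.
Then Q³ = P·diag(-1, 8)·P⁻¹ = [[2, -24], [-1, 8]] · [[1, 3], [-1, -2]] = [[26, 54], [-9, -19]].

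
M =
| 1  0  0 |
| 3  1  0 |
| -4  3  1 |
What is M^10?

M = I + N where N = [[0, 0, 0], [3, 0, 0], [-4, 3, 0]] is strictly lower-triangular, so N^3 = 0.
(I + N)^10 = I + 10·N + 45·N^2 = [[1, 0, 0], [30, 1, 0], [365, 30, 1]].

[[1, 0, 0], [30, 1, 0], [365, 30, 1]]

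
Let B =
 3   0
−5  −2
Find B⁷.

tr B = 1 and det B = −6, so the characteristic polynomial is λ² − (1)λ + (−6) with roots 3 and −2.
Eigenvectors give P = [[1, 0], [−1, −1]] with P⁻¹ = [[1, 0], [−1, −1]], and B = P·diag(3, −2)·P⁻¹.
Then B⁷ = P·diag(2187, −128)·P⁻¹ = [[2187, 0], [−2187, 128]] · [[1, 0], [−1, −1]] = [[2187, 0], [−2315, −128]].

[[2187, 0], [−2315, −128]]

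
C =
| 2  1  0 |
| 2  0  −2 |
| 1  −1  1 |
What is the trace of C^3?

C^2 = [[6, 2, −2], [2, 4, −2], [1, 0, 3]]
C^3 = [[14, 8, −6], [10, 4, −10], [5, −2, 3]]

21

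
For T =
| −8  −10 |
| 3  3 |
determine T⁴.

tr T = −5 and det T = 6, so the characteristic polynomial is λ² − (−5)λ + (6) with roots −2 and −3.
Eigenvectors give P = [[5, 2], [−3, −1]] with P⁻¹ = [[−1, −2], [3, 5]], and T = P·diag(−2, −3)·P⁻¹.
Then T⁴ = P·diag(16, 81)·P⁻¹ = [[80, 162], [−48, −81]] · [[−1, −2], [3, 5]] = [[406, 650], [−195, −309]].

[[406, 650], [−195, −309]]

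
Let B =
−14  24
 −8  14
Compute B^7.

tr B = 0 and det B = −4, so the characteristic polynomial is λ² − (0)λ + (−4) with roots 2 and −2.
Eigenvectors give P = [[−3, 2], [−2, 1]] with P⁻¹ = [[1, −2], [2, −3]], and B = P·diag(2, −2)·P⁻¹.
Then B^7 = P·diag(128, −128)·P⁻¹ = [[−384, −256], [−256, −128]] · [[1, −2], [2, −3]] = [[−896, 1536], [−512, 896]].

[[−896, 1536], [−512, 896]]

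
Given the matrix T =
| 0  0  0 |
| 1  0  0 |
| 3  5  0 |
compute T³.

[[0, 0, 0], [0, 0, 0], [0, 0, 0]]

T is strictly triangular, hence nilpotent: T³ = 0, so T³ = 0.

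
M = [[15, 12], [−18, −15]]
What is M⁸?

[[6561, 0], [0, 6561]]

tr M = 0 and det M = −9, so the characteristic polynomial is λ² − (0)λ + (−9) with roots −3 and 3.
Eigenvectors give P = [[−2, −1], [3, 1]] with P⁻¹ = [[1, 1], [−3, −2]], and M = P·diag(−3, 3)·P⁻¹.
Then M⁸ = P·diag(6561, 6561)·P⁻¹ = [[−13122, −6561], [19683, 6561]] · [[1, 1], [−3, −2]] = [[6561, 0], [0, 6561]].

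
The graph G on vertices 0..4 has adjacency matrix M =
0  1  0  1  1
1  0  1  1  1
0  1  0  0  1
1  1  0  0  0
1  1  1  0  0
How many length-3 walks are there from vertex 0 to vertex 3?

The number of length-3 walks from vertex 0 to vertex 3 is entry (0,3) of M³, where M is the adjacency matrix.
M² = [[3, 2, 2, 1, 1], [2, 4, 1, 1, 2], [2, 1, 2, 1, 1], [1, 1, 1, 2, 2], [1, 2, 1, 2, 3]]
M³ = [[4, 7, 3, 5, 7], [7, 6, 6, 6, 7], [3, 6, 2, 3, 5], [5, 6, 3, 2, 3], [7, 7, 5, 3, 4]]

5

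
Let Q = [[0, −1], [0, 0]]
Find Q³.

[[0, 0], [0, 0]]

Q is strictly triangular, hence nilpotent: Q² = 0, so Q³ = 0.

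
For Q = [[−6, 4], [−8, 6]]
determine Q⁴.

tr Q = 0 and det Q = −4, so the characteristic polynomial is λ² − (0)λ + (−4) with roots 2 and −2.
Eigenvectors give P = [[−1, 1], [−2, 1]] with P⁻¹ = [[1, −1], [2, −1]], and Q = P·diag(2, −2)·P⁻¹.
Then Q⁴ = P·diag(16, 16)·P⁻¹ = [[−16, 16], [−32, 16]] · [[1, −1], [2, −1]] = [[16, 0], [0, 16]].

[[16, 0], [0, 16]]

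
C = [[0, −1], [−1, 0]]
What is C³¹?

[[0, −1], [−1, 0]]

C² = I (check: tr C = 0 and det C = −1), so C³¹ = C since 31 is odd.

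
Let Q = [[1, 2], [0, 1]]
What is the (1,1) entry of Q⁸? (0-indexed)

1

Q = I + N where N = [[0, 2], [0, 0]] is strictly upper-triangular, so N² = 0.
(I + N)⁸ = I + 8·N = [[1, 16], [0, 1]].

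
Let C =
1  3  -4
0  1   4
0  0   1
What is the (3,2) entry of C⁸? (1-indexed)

0

C = I + N where N = [[0, 3, -4], [0, 0, 4], [0, 0, 0]] is strictly upper-triangular, so N³ = 0.
(I + N)⁸ = I + 8·N + 28·N² = [[1, 24, 304], [0, 1, 32], [0, 0, 1]].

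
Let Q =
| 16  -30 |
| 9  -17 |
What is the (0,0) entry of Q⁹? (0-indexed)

tr Q = -1 and det Q = -2, so the characteristic polynomial is λ² − (-1)λ + (-2) with roots 1 and -2.
Eigenvectors give P = [[2, -5], [1, -3]] with P⁻¹ = [[3, -5], [1, -2]], and Q = P·diag(1, -2)·P⁻¹.
Then Q⁹ = P·diag(1, -512)·P⁻¹ = [[2, 2560], [1, 1536]] · [[3, -5], [1, -2]] = [[2566, -5130], [1539, -3077]].

2566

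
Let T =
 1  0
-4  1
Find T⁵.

[[1, 0], [-20, 1]]

T = I + N where N = [[0, 0], [-4, 0]] is strictly lower-triangular, so N² = 0.
(I + N)⁵ = I + 5·N = [[1, 0], [-20, 1]].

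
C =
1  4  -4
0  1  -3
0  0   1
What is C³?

C = I + N where N = [[0, 4, -4], [0, 0, -3], [0, 0, 0]] is strictly upper-triangular, so N³ = 0.
(I + N)³ = I + 3·N + 3·N² = [[1, 12, -48], [0, 1, -9], [0, 0, 1]].

[[1, 12, -48], [0, 1, -9], [0, 0, 1]]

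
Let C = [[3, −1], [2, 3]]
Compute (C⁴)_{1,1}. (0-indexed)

C² = [[7, −6], [12, 7]]
C³ = [[9, −25], [50, 9]]
C⁴ = [[−23, −84], [168, −23]]

−23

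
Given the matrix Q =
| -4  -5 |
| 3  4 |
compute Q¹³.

[[-4, -5], [3, 4]]

Q² = I (check: tr Q = 0 and det Q = -1), so Q¹³ = Q since 13 is odd.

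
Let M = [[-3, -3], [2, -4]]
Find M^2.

[[3, 21], [-14, 10]]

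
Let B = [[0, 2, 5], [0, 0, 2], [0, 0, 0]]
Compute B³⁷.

B is strictly triangular, hence nilpotent: B³ = 0, so B³⁷ = 0.

[[0, 0, 0], [0, 0, 0], [0, 0, 0]]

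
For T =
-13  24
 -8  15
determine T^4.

tr T = 2 and det T = -3, so the characteristic polynomial is λ² − (2)λ + (-3) with roots 3 and -1.
Eigenvectors give P = [[-3, 2], [-2, 1]] with P⁻¹ = [[1, -2], [2, -3]], and T = P·diag(3, -1)·P⁻¹.
Then T^4 = P·diag(81, 1)·P⁻¹ = [[-243, 2], [-162, 1]] · [[1, -2], [2, -3]] = [[-239, 480], [-160, 321]].

[[-239, 480], [-160, 321]]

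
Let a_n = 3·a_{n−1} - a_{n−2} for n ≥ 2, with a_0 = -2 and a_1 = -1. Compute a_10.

-1597

With companion matrix Q = [[3, -1], [1, 0]], [a_n, a_{n−1}]ᵀ = Q·[a_{n−1}, a_{n−2}]ᵀ, so [a_10, a_9]ᵀ = Q^9·[a_1, a_0]ᵀ.
Q^9 = [[6765, -2584], [2584, -987]], giving [a_10, a_9]ᵀ = [[-1597], [-610]].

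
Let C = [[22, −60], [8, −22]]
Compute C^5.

[[352, −960], [128, −352]]

tr C = 0 and det C = −4, so the characteristic polynomial is λ² − (0)λ + (−4) with roots −2 and 2.
Eigenvectors give P = [[5, 3], [2, 1]] with P⁻¹ = [[−1, 3], [2, −5]], and C = P·diag(−2, 2)·P⁻¹.
Then C^5 = P·diag(−32, 32)·P⁻¹ = [[−160, 96], [−64, 32]] · [[−1, 3], [2, −5]] = [[352, −960], [128, −352]].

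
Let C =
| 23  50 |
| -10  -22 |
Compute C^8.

[[31781, 63050], [-12610, -24964]]

tr C = 1 and det C = -6, so the characteristic polynomial is λ² − (1)λ + (-6) with roots 3 and -2.
Eigenvectors give P = [[5, -2], [-2, 1]] with P⁻¹ = [[1, 2], [2, 5]], and C = P·diag(3, -2)·P⁻¹.
Then C^8 = P·diag(6561, 256)·P⁻¹ = [[32805, -512], [-13122, 256]] · [[1, 2], [2, 5]] = [[31781, 63050], [-12610, -24964]].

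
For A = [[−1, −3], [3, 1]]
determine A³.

A² = [[−8, 0], [0, −8]]
A³ = [[8, 24], [−24, −8]]

[[8, 24], [−24, −8]]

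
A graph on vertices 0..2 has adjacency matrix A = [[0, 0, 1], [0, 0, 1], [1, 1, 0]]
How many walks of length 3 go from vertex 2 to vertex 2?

0

The number of length-3 walks from vertex 2 to vertex 2 is entry (2,2) of A³, where A is the adjacency matrix.
A² = [[1, 1, 0], [1, 1, 0], [0, 0, 2]]
A³ = [[0, 0, 2], [0, 0, 2], [2, 2, 0]]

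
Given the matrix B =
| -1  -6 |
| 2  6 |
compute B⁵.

tr B = 5 and det B = 6, so the characteristic polynomial is λ² − (5)λ + (6) with roots 2 and 3.
Eigenvectors give P = [[-2, -3], [1, 2]] with P⁻¹ = [[-2, -3], [1, 2]], and B = P·diag(2, 3)·P⁻¹.
Then B⁵ = P·diag(32, 243)·P⁻¹ = [[-64, -729], [32, 486]] · [[-2, -3], [1, 2]] = [[-601, -1266], [422, 876]].

[[-601, -1266], [422, 876]]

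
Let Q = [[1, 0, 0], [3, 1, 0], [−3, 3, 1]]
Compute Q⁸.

Q = I + N where N = [[0, 0, 0], [3, 0, 0], [−3, 3, 0]] is strictly lower-triangular, so N³ = 0.
(I + N)⁸ = I + 8·N + 28·N² = [[1, 0, 0], [24, 1, 0], [228, 24, 1]].

[[1, 0, 0], [24, 1, 0], [228, 24, 1]]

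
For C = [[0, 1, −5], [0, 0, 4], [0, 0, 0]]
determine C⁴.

[[0, 0, 0], [0, 0, 0], [0, 0, 0]]

C is strictly triangular, hence nilpotent: C³ = 0, so C⁴ = 0.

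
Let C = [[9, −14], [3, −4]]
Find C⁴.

[[471, −910], [195, −374]]

tr C = 5 and det C = 6, so the characteristic polynomial is λ² − (5)λ + (6) with roots 3 and 2.
Eigenvectors give P = [[−7, −2], [−3, −1]] with P⁻¹ = [[−1, 2], [3, −7]], and C = P·diag(3, 2)·P⁻¹.
Then C⁴ = P·diag(81, 16)·P⁻¹ = [[−567, −32], [−243, −16]] · [[−1, 2], [3, −7]] = [[471, −910], [195, −374]].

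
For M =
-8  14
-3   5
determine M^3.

tr M = -3 and det M = 2, so the characteristic polynomial is λ² − (-3)λ + (2) with roots -1 and -2.
Eigenvectors give P = [[2, 7], [1, 3]] with P⁻¹ = [[-3, 7], [1, -2]], and M = P·diag(-1, -2)·P⁻¹.
Then M^3 = P·diag(-1, -8)·P⁻¹ = [[-2, -56], [-1, -24]] · [[-3, 7], [1, -2]] = [[-50, 98], [-21, 41]].

[[-50, 98], [-21, 41]]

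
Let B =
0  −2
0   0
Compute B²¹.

B is strictly triangular, hence nilpotent: B² = 0, so B²¹ = 0.

[[0, 0], [0, 0]]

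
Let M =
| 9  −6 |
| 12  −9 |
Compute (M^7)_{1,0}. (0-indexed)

8748

tr M = 0 and det M = −9, so the characteristic polynomial is λ² − (0)λ + (−9) with roots −3 and 3.
Eigenvectors give P = [[−1, 1], [−2, 1]] with P⁻¹ = [[1, −1], [2, −1]], and M = P·diag(−3, 3)·P⁻¹.
Then M^7 = P·diag(−2187, 2187)·P⁻¹ = [[2187, 2187], [4374, 2187]] · [[1, −1], [2, −1]] = [[6561, −4374], [8748, −6561]].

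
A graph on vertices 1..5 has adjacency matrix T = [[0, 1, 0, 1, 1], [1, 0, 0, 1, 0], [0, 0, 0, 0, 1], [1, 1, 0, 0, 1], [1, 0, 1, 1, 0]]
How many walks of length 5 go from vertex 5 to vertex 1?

37

The number of length-5 walks from vertex 5 to vertex 1 is entry (5,1) of T⁵, where T is the adjacency matrix.
T² = [[3, 1, 1, 2, 1], [1, 2, 0, 1, 2], [1, 0, 1, 1, 0], [2, 1, 1, 3, 1], [1, 2, 0, 1, 3]]
T³ = [[4, 5, 1, 5, 6], [5, 2, 2, 5, 2], [1, 2, 0, 1, 3], [5, 5, 1, 4, 6], [6, 2, 3, 6, 2]]
T⁴ = [[16, 9, 6, 15, 10], [9, 10, 2, 9, 12], [6, 2, 3, 6, 2], [15, 9, 6, 16, 10], [10, 12, 2, 10, 15]]
T⁵ = [[34, 31, 10, 35, 37], [31, 18, 12, 31, 20], [10, 12, 2, 10, 15], [35, 31, 10, 34, 37], [37, 20, 15, 37, 22]]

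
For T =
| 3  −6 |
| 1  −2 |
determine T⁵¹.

[[3, −6], [1, −2]]

T² = T (a projection; rank 1, trace 1), so T⁵¹ = T.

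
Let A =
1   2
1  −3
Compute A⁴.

[[17, −56], [−28, 129]]

A² = [[3, −4], [−2, 11]]
A³ = [[−1, 18], [9, −37]]
A⁴ = [[17, −56], [−28, 129]]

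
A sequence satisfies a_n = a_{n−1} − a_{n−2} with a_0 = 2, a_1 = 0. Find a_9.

With companion matrix Q = [[1, −1], [1, 0]], [a_n, a_{n−1}]ᵀ = Q·[a_{n−1}, a_{n−2}]ᵀ, so [a_9, a_8]ᵀ = Q^8·[a_1, a_0]ᵀ.
Q^8 = [[0, −1], [1, −1]], giving [a_9, a_8]ᵀ = [[−2], [−2]].

−2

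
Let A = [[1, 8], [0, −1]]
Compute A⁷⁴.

[[1, 0], [0, 1]]

A² = I (check: tr A = 0 and det A = −1), so A⁷⁴ = I since 74 is even.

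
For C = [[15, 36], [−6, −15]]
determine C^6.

[[729, 0], [0, 729]]

tr C = 0 and det C = −9, so the characteristic polynomial is λ² − (0)λ + (−9) with roots −3 and 3.
Eigenvectors give P = [[−2, −3], [1, 1]] with P⁻¹ = [[1, 3], [−1, −2]], and C = P·diag(−3, 3)·P⁻¹.
Then C^6 = P·diag(729, 729)·P⁻¹ = [[−1458, −2187], [729, 729]] · [[1, 3], [−1, −2]] = [[729, 0], [0, 729]].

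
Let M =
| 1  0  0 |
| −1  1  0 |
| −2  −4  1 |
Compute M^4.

M = I + N where N = [[0, 0, 0], [−1, 0, 0], [−2, −4, 0]] is strictly lower-triangular, so N^3 = 0.
(I + N)^4 = I + 4·N + 6·N^2 = [[1, 0, 0], [−4, 1, 0], [16, −16, 1]].

[[1, 0, 0], [−4, 1, 0], [16, −16, 1]]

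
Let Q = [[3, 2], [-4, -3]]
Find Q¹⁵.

Q² = I (check: tr Q = 0 and det Q = -1), so Q¹⁵ = Q since 15 is odd.

[[3, 2], [-4, -3]]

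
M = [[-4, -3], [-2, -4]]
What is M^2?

[[22, 24], [16, 22]]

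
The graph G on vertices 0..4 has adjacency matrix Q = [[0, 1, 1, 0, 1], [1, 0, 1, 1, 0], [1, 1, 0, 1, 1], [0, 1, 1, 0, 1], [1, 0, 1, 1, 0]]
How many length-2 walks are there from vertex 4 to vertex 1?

3

The number of length-2 walks from vertex 4 to vertex 1 is entry (4,1) of Q², where Q is the adjacency matrix.
Q² = [[3, 1, 2, 3, 1], [1, 3, 2, 1, 3], [2, 2, 4, 2, 2], [3, 1, 2, 3, 1], [1, 3, 2, 1, 3]]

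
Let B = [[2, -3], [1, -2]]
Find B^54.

[[1, 0], [0, 1]]

B² = I (check: tr B = 0 and det B = -1), so B^54 = I since 54 is even.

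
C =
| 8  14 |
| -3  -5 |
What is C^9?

tr C = 3 and det C = 2, so the characteristic polynomial is λ² − (3)λ + (2) with roots 2 and 1.
Eigenvectors give P = [[-7, 2], [3, -1]] with P⁻¹ = [[-1, -2], [-3, -7]], and C = P·diag(2, 1)·P⁻¹.
Then C^9 = P·diag(512, 1)·P⁻¹ = [[-3584, 2], [1536, -1]] · [[-1, -2], [-3, -7]] = [[3578, 7154], [-1533, -3065]].

[[3578, 7154], [-1533, -3065]]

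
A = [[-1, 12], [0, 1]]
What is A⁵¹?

A² = I (check: tr A = 0 and det A = -1), so A⁵¹ = A since 51 is odd.

[[-1, 12], [0, 1]]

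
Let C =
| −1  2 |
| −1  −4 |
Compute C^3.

[[11, 38], [−19, −46]]

tr C = −5 and det C = 6, so the characteristic polynomial is λ² − (−5)λ + (6) with roots −2 and −3.
Eigenvectors give P = [[−2, −1], [1, 1]] with P⁻¹ = [[−1, −1], [1, 2]], and C = P·diag(−2, −3)·P⁻¹.
Then C^3 = P·diag(−8, −27)·P⁻¹ = [[16, 27], [−8, −27]] · [[−1, −1], [1, 2]] = [[11, 38], [−19, −46]].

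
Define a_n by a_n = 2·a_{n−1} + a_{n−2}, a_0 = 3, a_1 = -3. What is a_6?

With companion matrix A = [[2, 1], [1, 0]], [a_n, a_{n−1}]ᵀ = A·[a_{n−1}, a_{n−2}]ᵀ, so [a_6, a_5]ᵀ = A⁵·[a_1, a_0]ᵀ.
A⁵ = [[70, 29], [29, 12]], giving [a_6, a_5]ᵀ = [[-123], [-51]].

-123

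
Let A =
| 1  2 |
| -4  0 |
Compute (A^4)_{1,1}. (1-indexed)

A^2 = [[-7, 2], [-4, -8]]
A^3 = [[-15, -14], [28, -8]]
A^4 = [[41, -30], [60, 56]]

41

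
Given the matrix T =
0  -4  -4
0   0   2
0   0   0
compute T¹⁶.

T is strictly triangular, hence nilpotent: T³ = 0, so T¹⁶ = 0.

[[0, 0, 0], [0, 0, 0], [0, 0, 0]]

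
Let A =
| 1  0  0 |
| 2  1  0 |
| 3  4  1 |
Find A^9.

A = I + N where N = [[0, 0, 0], [2, 0, 0], [3, 4, 0]] is strictly lower-triangular, so N^3 = 0.
(I + N)^9 = I + 9·N + 36·N^2 = [[1, 0, 0], [18, 1, 0], [315, 36, 1]].

[[1, 0, 0], [18, 1, 0], [315, 36, 1]]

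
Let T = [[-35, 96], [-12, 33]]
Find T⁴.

[[721, -1920], [240, -639]]

tr T = -2 and det T = -3, so the characteristic polynomial is λ² − (-2)λ + (-3) with roots 1 and -3.
Eigenvectors give P = [[-8, 3], [-3, 1]] with P⁻¹ = [[1, -3], [3, -8]], and T = P·diag(1, -3)·P⁻¹.
Then T⁴ = P·diag(1, 81)·P⁻¹ = [[-8, 243], [-3, 81]] · [[1, -3], [3, -8]] = [[721, -1920], [240, -639]].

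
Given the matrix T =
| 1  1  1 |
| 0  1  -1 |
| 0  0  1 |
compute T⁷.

T = I + N where N = [[0, 1, 1], [0, 0, -1], [0, 0, 0]] is strictly upper-triangular, so N³ = 0.
(I + N)⁷ = I + 7·N + 21·N² = [[1, 7, -14], [0, 1, -7], [0, 0, 1]].

[[1, 7, -14], [0, 1, -7], [0, 0, 1]]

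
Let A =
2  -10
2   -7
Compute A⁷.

[[8108, -20590], [4118, -10423]]

tr A = -5 and det A = 6, so the characteristic polynomial is λ² − (-5)λ + (6) with roots -2 and -3.
Eigenvectors give P = [[5, 2], [2, 1]] with P⁻¹ = [[1, -2], [-2, 5]], and A = P·diag(-2, -3)·P⁻¹.
Then A⁷ = P·diag(-128, -2187)·P⁻¹ = [[-640, -4374], [-256, -2187]] · [[1, -2], [-2, 5]] = [[8108, -20590], [4118, -10423]].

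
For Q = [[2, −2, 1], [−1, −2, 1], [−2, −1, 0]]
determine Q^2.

[[4, −1, 0], [−2, 5, −3], [−3, 6, −3]]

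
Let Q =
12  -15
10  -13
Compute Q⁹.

tr Q = -1 and det Q = -6, so the characteristic polynomial is λ² − (-1)λ + (-6) with roots -3 and 2.
Eigenvectors give P = [[1, 3], [1, 2]] with P⁻¹ = [[-2, 3], [1, -1]], and Q = P·diag(-3, 2)·P⁻¹.
Then Q⁹ = P·diag(-19683, 512)·P⁻¹ = [[-19683, 1536], [-19683, 1024]] · [[-2, 3], [1, -1]] = [[40902, -60585], [40390, -60073]].

[[40902, -60585], [40390, -60073]]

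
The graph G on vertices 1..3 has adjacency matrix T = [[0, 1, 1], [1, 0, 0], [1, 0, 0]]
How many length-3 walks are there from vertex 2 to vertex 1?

The number of length-3 walks from vertex 2 to vertex 1 is entry (2,1) of T³, where T is the adjacency matrix.
T² = [[2, 0, 0], [0, 1, 1], [0, 1, 1]]
T³ = [[0, 2, 2], [2, 0, 0], [2, 0, 0]]

2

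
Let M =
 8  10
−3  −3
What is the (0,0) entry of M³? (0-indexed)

tr M = 5 and det M = 6, so the characteristic polynomial is λ² − (5)λ + (6) with roots 2 and 3.
Eigenvectors give P = [[−5, −2], [3, 1]] with P⁻¹ = [[1, 2], [−3, −5]], and M = P·diag(2, 3)·P⁻¹.
Then M³ = P·diag(8, 27)·P⁻¹ = [[−40, −54], [24, 27]] · [[1, 2], [−3, −5]] = [[122, 190], [−57, −87]].

122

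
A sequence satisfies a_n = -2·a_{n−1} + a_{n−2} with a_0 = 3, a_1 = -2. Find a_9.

-3194

With companion matrix Q = [[-2, 1], [1, 0]], [a_n, a_{n−1}]ᵀ = Q·[a_{n−1}, a_{n−2}]ᵀ, so [a_9, a_8]ᵀ = Q^8·[a_1, a_0]ᵀ.
Q^8 = [[985, -408], [-408, 169]], giving [a_9, a_8]ᵀ = [[-3194], [1323]].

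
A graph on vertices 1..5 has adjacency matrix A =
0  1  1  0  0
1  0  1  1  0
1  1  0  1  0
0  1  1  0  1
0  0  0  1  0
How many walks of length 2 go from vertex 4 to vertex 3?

1

The number of length-2 walks from vertex 4 to vertex 3 is entry (4,3) of A², where A is the adjacency matrix.
A² = [[2, 1, 1, 2, 0], [1, 3, 2, 1, 1], [1, 2, 3, 1, 1], [2, 1, 1, 3, 0], [0, 1, 1, 0, 1]]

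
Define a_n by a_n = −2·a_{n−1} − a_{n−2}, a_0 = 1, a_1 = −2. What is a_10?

With companion matrix Q = [[−2, −1], [1, 0]], [a_n, a_{n−1}]ᵀ = Q·[a_{n−1}, a_{n−2}]ᵀ, so [a_10, a_9]ᵀ = Q⁹·[a_1, a_0]ᵀ.
Q⁹ = [[−10, −9], [9, 8]], giving [a_10, a_9]ᵀ = [[11], [−10]].

11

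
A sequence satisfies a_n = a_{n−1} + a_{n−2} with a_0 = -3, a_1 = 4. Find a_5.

11

With companion matrix M = [[1, 1], [1, 0]], [a_n, a_{n−1}]ᵀ = M·[a_{n−1}, a_{n−2}]ᵀ, so [a_5, a_4]ᵀ = M⁴·[a_1, a_0]ᵀ.
M⁴ = [[5, 3], [3, 2]], giving [a_5, a_4]ᵀ = [[11], [6]].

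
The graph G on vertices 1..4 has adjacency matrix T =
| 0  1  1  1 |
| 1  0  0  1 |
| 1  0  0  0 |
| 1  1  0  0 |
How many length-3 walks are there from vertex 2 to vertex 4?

3

The number of length-3 walks from vertex 2 to vertex 4 is entry (2,4) of T³, where T is the adjacency matrix.
T² = [[3, 1, 0, 1], [1, 2, 1, 1], [0, 1, 1, 1], [1, 1, 1, 2]]
T³ = [[2, 4, 3, 4], [4, 2, 1, 3], [3, 1, 0, 1], [4, 3, 1, 2]]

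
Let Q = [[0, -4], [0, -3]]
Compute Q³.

[[0, -36], [0, -27]]

Q² = [[0, 12], [0, 9]]
Q³ = [[0, -36], [0, -27]]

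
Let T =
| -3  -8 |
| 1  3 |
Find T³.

T² = I (check: tr T = 0 and det T = -1), so T³ = T since 3 is odd.

[[-3, -8], [1, 3]]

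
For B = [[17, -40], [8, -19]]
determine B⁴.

[[-319, 800], [-160, 401]]

tr B = -2 and det B = -3, so the characteristic polynomial is λ² − (-2)λ + (-3) with roots -3 and 1.
Eigenvectors give P = [[2, 5], [1, 2]] with P⁻¹ = [[-2, 5], [1, -2]], and B = P·diag(-3, 1)·P⁻¹.
Then B⁴ = P·diag(81, 1)·P⁻¹ = [[162, 5], [81, 2]] · [[-2, 5], [1, -2]] = [[-319, 800], [-160, 401]].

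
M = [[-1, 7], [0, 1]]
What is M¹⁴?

[[1, 0], [0, 1]]

M² = I (check: tr M = 0 and det M = -1), so M¹⁴ = I since 14 is even.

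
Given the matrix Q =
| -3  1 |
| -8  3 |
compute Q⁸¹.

[[-3, 1], [-8, 3]]

Q² = I (check: tr Q = 0 and det Q = -1), so Q⁸¹ = Q since 81 is odd.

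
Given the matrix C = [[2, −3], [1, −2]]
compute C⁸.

[[1, 0], [0, 1]]

C² = I (check: tr C = 0 and det C = −1), so C⁸ = I since 8 is even.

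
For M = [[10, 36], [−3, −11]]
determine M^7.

tr M = −1 and det M = −2, so the characteristic polynomial is λ² − (−1)λ + (−2) with roots −2 and 1.
Eigenvectors give P = [[−3, 4], [1, −1]] with P⁻¹ = [[1, 4], [1, 3]], and M = P·diag(−2, 1)·P⁻¹.
Then M^7 = P·diag(−128, 1)·P⁻¹ = [[384, 4], [−128, −1]] · [[1, 4], [1, 3]] = [[388, 1548], [−129, −515]].

[[388, 1548], [−129, −515]]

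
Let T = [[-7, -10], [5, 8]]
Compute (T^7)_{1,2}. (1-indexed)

tr T = 1 and det T = -6, so the characteristic polynomial is λ² − (1)λ + (-6) with roots 3 and -2.
Eigenvectors give P = [[-1, -2], [1, 1]] with P⁻¹ = [[1, 2], [-1, -1]], and T = P·diag(3, -2)·P⁻¹.
Then T^7 = P·diag(2187, -128)·P⁻¹ = [[-2187, 256], [2187, -128]] · [[1, 2], [-1, -1]] = [[-2443, -4630], [2315, 4502]].

-4630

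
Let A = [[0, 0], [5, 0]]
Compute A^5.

A is strictly triangular, hence nilpotent: A^2 = 0, so A^5 = 0.

[[0, 0], [0, 0]]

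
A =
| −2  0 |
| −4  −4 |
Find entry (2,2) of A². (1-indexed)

16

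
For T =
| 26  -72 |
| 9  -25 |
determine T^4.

[[136, -360], [45, -119]]

tr T = 1 and det T = -2, so the characteristic polynomial is λ² − (1)λ + (-2) with roots 2 and -1.
Eigenvectors give P = [[3, -8], [1, -3]] with P⁻¹ = [[3, -8], [1, -3]], and T = P·diag(2, -1)·P⁻¹.
Then T^4 = P·diag(16, 1)·P⁻¹ = [[48, -8], [16, -3]] · [[3, -8], [1, -3]] = [[136, -360], [45, -119]].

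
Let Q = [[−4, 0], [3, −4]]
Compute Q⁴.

Q² = [[16, 0], [−24, 16]]
Q³ = [[−64, 0], [144, −64]]
Q⁴ = [[256, 0], [−768, 256]]

[[256, 0], [−768, 256]]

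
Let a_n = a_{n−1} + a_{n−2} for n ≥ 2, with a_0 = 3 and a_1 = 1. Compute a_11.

254

With companion matrix C = [[1, 1], [1, 0]], [a_n, a_{n−1}]ᵀ = C·[a_{n−1}, a_{n−2}]ᵀ, so [a_11, a_10]ᵀ = C¹⁰·[a_1, a_0]ᵀ.
C¹⁰ = [[89, 55], [55, 34]], giving [a_11, a_10]ᵀ = [[254], [157]].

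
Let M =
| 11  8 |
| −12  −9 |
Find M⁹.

tr M = 2 and det M = −3, so the characteristic polynomial is λ² − (2)λ + (−3) with roots 3 and −1.
Eigenvectors give P = [[−1, −2], [1, 3]] with P⁻¹ = [[−3, −2], [1, 1]], and M = P·diag(3, −1)·P⁻¹.
Then M⁹ = P·diag(19683, −1)·P⁻¹ = [[−19683, 2], [19683, −3]] · [[−3, −2], [1, 1]] = [[59051, 39368], [−59052, −39369]].

[[59051, 39368], [−59052, −39369]]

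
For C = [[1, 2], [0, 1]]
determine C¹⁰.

C = I + N where N = [[0, 2], [0, 0]] is strictly upper-triangular, so N² = 0.
(I + N)¹⁰ = I + 10·N = [[1, 20], [0, 1]].

[[1, 20], [0, 1]]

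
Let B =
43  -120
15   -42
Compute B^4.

tr B = 1 and det B = -6, so the characteristic polynomial is λ² − (1)λ + (-6) with roots 3 and -2.
Eigenvectors give P = [[3, 8], [1, 3]] with P⁻¹ = [[3, -8], [-1, 3]], and B = P·diag(3, -2)·P⁻¹.
Then B^4 = P·diag(81, 16)·P⁻¹ = [[243, 128], [81, 48]] · [[3, -8], [-1, 3]] = [[601, -1560], [195, -504]].

[[601, -1560], [195, -504]]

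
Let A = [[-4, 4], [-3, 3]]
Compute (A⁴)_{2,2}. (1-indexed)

A² = [[4, -4], [3, -3]]
A³ = [[-4, 4], [-3, 3]]
A⁴ = [[4, -4], [3, -3]]

-3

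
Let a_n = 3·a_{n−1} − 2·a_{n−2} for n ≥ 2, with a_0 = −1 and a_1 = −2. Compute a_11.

−2048

With companion matrix B = [[3, −2], [1, 0]], [a_n, a_{n−1}]ᵀ = B·[a_{n−1}, a_{n−2}]ᵀ, so [a_11, a_10]ᵀ = B^10·[a_1, a_0]ᵀ.
B^10 = [[2047, −2046], [1023, −1022]], giving [a_11, a_10]ᵀ = [[−2048], [−1024]].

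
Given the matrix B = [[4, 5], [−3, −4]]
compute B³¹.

[[4, 5], [−3, −4]]

B² = I (check: tr B = 0 and det B = −1), so B³¹ = B since 31 is odd.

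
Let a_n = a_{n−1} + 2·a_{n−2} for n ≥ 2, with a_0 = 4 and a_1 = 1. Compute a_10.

With companion matrix C = [[1, 2], [1, 0]], [a_n, a_{n−1}]ᵀ = C·[a_{n−1}, a_{n−2}]ᵀ, so [a_10, a_9]ᵀ = C^9·[a_1, a_0]ᵀ.
C^9 = [[341, 342], [171, 170]], giving [a_10, a_9]ᵀ = [[1709], [851]].

1709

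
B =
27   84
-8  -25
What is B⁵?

[[1707, 5124], [-488, -1465]]

tr B = 2 and det B = -3, so the characteristic polynomial is λ² − (2)λ + (-3) with roots 3 and -1.
Eigenvectors give P = [[7, -3], [-2, 1]] with P⁻¹ = [[1, 3], [2, 7]], and B = P·diag(3, -1)·P⁻¹.
Then B⁵ = P·diag(243, -1)·P⁻¹ = [[1701, 3], [-486, -1]] · [[1, 3], [2, 7]] = [[1707, 5124], [-488, -1465]].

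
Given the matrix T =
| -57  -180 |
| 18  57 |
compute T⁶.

[[729, 0], [0, 729]]

tr T = 0 and det T = -9, so the characteristic polynomial is λ² − (0)λ + (-9) with roots 3 and -3.
Eigenvectors give P = [[-3, 10], [1, -3]] with P⁻¹ = [[3, 10], [1, 3]], and T = P·diag(3, -3)·P⁻¹.
Then T⁶ = P·diag(729, 729)·P⁻¹ = [[-2187, 7290], [729, -2187]] · [[3, 10], [1, 3]] = [[729, 0], [0, 729]].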